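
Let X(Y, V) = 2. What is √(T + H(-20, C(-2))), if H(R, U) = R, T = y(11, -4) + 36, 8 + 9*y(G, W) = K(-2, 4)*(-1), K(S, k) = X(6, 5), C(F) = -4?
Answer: √134/3 ≈ 3.8586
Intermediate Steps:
K(S, k) = 2
y(G, W) = -10/9 (y(G, W) = -8/9 + (2*(-1))/9 = -8/9 + (⅑)*(-2) = -8/9 - 2/9 = -10/9)
T = 314/9 (T = -10/9 + 36 = 314/9 ≈ 34.889)
√(T + H(-20, C(-2))) = √(314/9 - 20) = √(134/9) = √134/3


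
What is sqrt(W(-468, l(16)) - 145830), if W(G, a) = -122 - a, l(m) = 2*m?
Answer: 8*I*sqrt(2281) ≈ 382.08*I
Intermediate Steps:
sqrt(W(-468, l(16)) - 145830) = sqrt((-122 - 2*16) - 145830) = sqrt((-122 - 1*32) - 145830) = sqrt((-122 - 32) - 145830) = sqrt(-154 - 145830) = sqrt(-145984) = 8*I*sqrt(2281)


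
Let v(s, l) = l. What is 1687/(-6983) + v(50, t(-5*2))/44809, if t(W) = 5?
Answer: -75557868/312901247 ≈ -0.24148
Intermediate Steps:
1687/(-6983) + v(50, t(-5*2))/44809 = 1687/(-6983) + 5/44809 = 1687*(-1/6983) + 5*(1/44809) = -1687/6983 + 5/44809 = -75557868/312901247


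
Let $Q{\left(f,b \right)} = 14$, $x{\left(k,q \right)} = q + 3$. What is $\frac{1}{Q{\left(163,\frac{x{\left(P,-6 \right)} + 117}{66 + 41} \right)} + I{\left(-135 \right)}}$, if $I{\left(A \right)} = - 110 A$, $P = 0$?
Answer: $\frac{1}{14864} \approx 6.7277 \cdot 10^{-5}$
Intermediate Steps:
$x{\left(k,q \right)} = 3 + q$
$\frac{1}{Q{\left(163,\frac{x{\left(P,-6 \right)} + 117}{66 + 41} \right)} + I{\left(-135 \right)}} = \frac{1}{14 - -14850} = \frac{1}{14 + 14850} = \frac{1}{14864}$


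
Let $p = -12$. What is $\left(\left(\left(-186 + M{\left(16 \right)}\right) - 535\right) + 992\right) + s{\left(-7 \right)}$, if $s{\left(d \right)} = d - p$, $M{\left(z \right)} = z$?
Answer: $292$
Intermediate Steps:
$s{\left(d \right)} = 12 + d$ ($s{\left(d \right)} = d - -12 = d + 12 = 12 + d$)
$\left(\left(\left(-186 + M{\left(16 \right)}\right) - 535\right) + 992\right) + s{\left(-7 \right)} = \left(\left(\left(-186 + 16\right) - 535\right) + 992\right) + \left(12 - 7\right) = \left(\left(-170 - 535\right) + 992\right) + 5 = \left(-705 + 992\right) + 5 = 287 + 5 = 292$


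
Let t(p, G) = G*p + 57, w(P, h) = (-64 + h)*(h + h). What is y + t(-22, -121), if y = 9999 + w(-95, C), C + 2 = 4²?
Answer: 11318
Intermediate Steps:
C = 14 (C = -2 + 4² = -2 + 16 = 14)
w(P, h) = 2*h*(-64 + h) (w(P, h) = (-64 + h)*(2*h) = 2*h*(-64 + h))
t(p, G) = 57 + G*p
y = 8599 (y = 9999 + 2*14*(-64 + 14) = 9999 + 2*14*(-50) = 9999 - 1400 = 8599)
y + t(-22, -121) = 8599 + (57 - 121*(-22)) = 8599 + (57 + 2662) = 8599 + 2719 = 11318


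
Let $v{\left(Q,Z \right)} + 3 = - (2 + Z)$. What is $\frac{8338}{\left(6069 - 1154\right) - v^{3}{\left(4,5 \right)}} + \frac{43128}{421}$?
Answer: $\frac{258612418}{2490215} \approx 103.85$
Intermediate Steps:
$v{\left(Q,Z \right)} = -5 - Z$ ($v{\left(Q,Z \right)} = -3 - \left(2 + Z\right) = -5 - Z$)
$\frac{8338}{\left(6069 - 1154\right) - v^{3}{\left(4,5 \right)}} + \frac{43128}{421} = \frac{8338}{\left(6069 - 1154\right) - \left(-5 - 5\right)^{3}} + \frac{43128}{421} = \frac{8338}{\left(6069 - 1154\right) - \left(-5 - 5\right)^{3}} + 43128 \cdot \frac{1}{421} = \frac{8338}{4915 - \left(-10\right)^{3}} + \frac{43128}{421} = \frac{8338}{4915 - -1000} + \frac{43128}{421} = \frac{8338}{4915 + 1000} + \frac{43128}{421} = \frac{8338}{5915} + \frac{43128}{421} = \frac{258612418}{2490215}$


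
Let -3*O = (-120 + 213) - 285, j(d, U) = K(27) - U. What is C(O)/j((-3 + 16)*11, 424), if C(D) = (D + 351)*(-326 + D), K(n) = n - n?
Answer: 54365/212 ≈ 256.44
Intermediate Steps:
K(n) = 0
j(d, U) = -U (j(d, U) = 0 - U = -U)
O = 64 (O = -((-120 + 213) - 285)/3 = -(93 - 285)/3 = -1/3*(-192) = 64)
C(D) = (-326 + D)*(351 + D) (C(D) = (351 + D)*(-326 + D) = (-326 + D)*(351 + D))
C(O)/j((-3 + 16)*11, 424) = (-114426 + 64**2 + 25*64)/((-1*424)) = (-114426 + 4096 + 1600)/(-424) = -108730*(-1/424) = 54365/212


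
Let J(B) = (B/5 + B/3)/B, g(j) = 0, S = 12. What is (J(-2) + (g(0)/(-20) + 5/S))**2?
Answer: 361/400 ≈ 0.90250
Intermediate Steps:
J(B) = 8/15 (J(B) = (B*(1/5) + B*(1/3))/B = (B/5 + B/3)/B = (8*B/15)/B = 8/15)
(J(-2) + (g(0)/(-20) + 5/S))**2 = (8/15 + (0/(-20) + 5/12))**2 = (8/15 + (0*(-1/20) + 5*(1/12)))**2 = (8/15 + (0 + 5/12))**2 = (8/15 + 5/12)**2 = (19/20)**2 = 361/400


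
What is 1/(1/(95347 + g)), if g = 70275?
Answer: 165622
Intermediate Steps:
1/(1/(95347 + g)) = 1/(1/(95347 + 70275)) = 1/(1/165622) = 165622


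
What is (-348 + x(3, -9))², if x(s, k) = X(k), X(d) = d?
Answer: 127449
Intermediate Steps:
x(s, k) = k
(-348 + x(3, -9))² = (-348 - 9)² = (-357)² = 127449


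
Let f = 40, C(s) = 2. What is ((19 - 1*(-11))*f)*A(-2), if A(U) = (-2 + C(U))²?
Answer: 0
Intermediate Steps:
A(U) = 0 (A(U) = (-2 + 2)² = 0² = 0)
((19 - 1*(-11))*f)*A(-2) = ((19 - 1*(-11))*40)*0 = ((19 + 11)*40)*0 = (30*40)*0 = 1200*0 = 0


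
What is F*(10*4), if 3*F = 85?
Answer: 3400/3 ≈ 1133.3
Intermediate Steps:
F = 85/3 (F = (1/3)*85 = 85/3 ≈ 28.333)
F*(10*4) = 85*(10*4)/3 = (85/3)*40 = 3400/3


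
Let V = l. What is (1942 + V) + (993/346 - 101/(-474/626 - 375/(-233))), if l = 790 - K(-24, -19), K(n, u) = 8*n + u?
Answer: 15200798225/5376321 ≈ 2827.4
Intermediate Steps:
K(n, u) = u + 8*n
l = 1001 (l = 790 - (-19 + 8*(-24)) = 790 - (-19 - 192) = 790 - 1*(-211) = 790 + 211 = 1001)
V = 1001
(1942 + V) + (993/346 - 101/(-474/626 - 375/(-233))) = (1942 + 1001) + (993/346 - 101/(-474/626 - 375/(-233))) = 2943 + (993*(1/346) - 101/(-474*1/626 - 375*(-1/233))) = 2943 + (993/346 - 101/(-237/313 + 375/233)) = 2943 + (993/346 - 101/62154/72929) = 2943 + (993/346 - 101*72929/62154) = 2943 + (993/346 - 7365829/62154) = 2943 - 621714478/5376321 = 15200798225/5376321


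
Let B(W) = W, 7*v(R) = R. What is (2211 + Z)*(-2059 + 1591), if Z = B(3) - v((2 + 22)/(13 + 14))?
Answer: -7252648/7 ≈ -1.0361e+6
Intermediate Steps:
v(R) = R/7
Z = 181/63 (Z = 3 - (2 + 22)/(13 + 14)/7 = 3 - 24/27/7 = 3 - 24*(1/27)/7 = 3 - 8/(7*9) = 3 - 1*8/63 = 3 - 8/63 = 181/63 ≈ 2.8730)
(2211 + Z)*(-2059 + 1591) = (2211 + 181/63)*(-2059 + 1591) = (139474/63)*(-468) = -7252648/7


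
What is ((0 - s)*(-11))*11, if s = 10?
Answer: 1210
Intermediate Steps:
((0 - s)*(-11))*11 = ((0 - 1*10)*(-11))*11 = ((0 - 10)*(-11))*11 = -10*(-11)*11 = 110*11 = 1210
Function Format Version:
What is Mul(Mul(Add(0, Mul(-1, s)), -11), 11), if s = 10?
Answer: 1210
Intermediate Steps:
Mul(Mul(Add(0, Mul(-1, s)), -11), 11) = Mul(Mul(Add(0, Mul(-1, 10)), -11), 11) = Mul(Mul(Add(0, -10), -11), 11) = Mul(Mul(-10, -11), 11) = Mul(110, 11) = 1210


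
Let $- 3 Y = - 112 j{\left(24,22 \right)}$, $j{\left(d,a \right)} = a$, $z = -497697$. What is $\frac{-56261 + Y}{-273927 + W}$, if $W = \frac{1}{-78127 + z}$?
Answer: $\frac{95770471856}{473201222547} \approx 0.20239$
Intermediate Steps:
$Y = \frac{2464}{3}$ ($Y = - \frac{\left(-112\right) 22}{3} = \left(- \frac{1}{3}\right) \left(-2464\right) = \frac{2464}{3} \approx 821.33$)
$W = - \frac{1}{575824}$ ($W = \frac{1}{-78127 - 497697} = \frac{1}{-575824} = - \frac{1}{575824} \approx -1.7366 \cdot 10^{-6}$)
$\frac{-56261 + Y}{-273927 + W} = \frac{-56261 + \frac{2464}{3}}{-273927 - \frac{1}{575824}} = - \frac{166319}{3 \left(- \frac{157733740849}{575824}\right)} = \left(- \frac{166319}{3}\right) \left(- \frac{575824}{157733740849}\right) = \frac{95770471856}{473201222547}$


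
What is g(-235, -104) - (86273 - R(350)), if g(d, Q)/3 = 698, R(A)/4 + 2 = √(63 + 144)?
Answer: -84187 + 12*√23 ≈ -84130.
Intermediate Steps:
R(A) = -8 + 12*√23 (R(A) = -8 + 4*√(63 + 144) = -8 + 4*√207 = -8 + 4*(3*√23) = -8 + 12*√23)
g(d, Q) = 2094 (g(d, Q) = 3*698 = 2094)
g(-235, -104) - (86273 - R(350)) = 2094 - (86273 - (-8 + 12*√23)) = 2094 - (86273 + (8 - 12*√23)) = 2094 - (86281 - 12*√23) = 2094 + (-86281 + 12*√23) = -84187 + 12*√23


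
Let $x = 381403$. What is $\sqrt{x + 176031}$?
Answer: $\sqrt{557434} \approx 746.62$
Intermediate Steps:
$\sqrt{x + 176031} = \sqrt{381403 + 176031} = \sqrt{557434}$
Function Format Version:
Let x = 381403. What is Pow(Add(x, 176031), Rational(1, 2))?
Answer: Pow(557434, Rational(1, 2)) ≈ 746.62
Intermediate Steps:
Pow(Add(x, 176031), Rational(1, 2)) = Pow(Add(381403, 176031), Rational(1, 2)) = Pow(557434, Rational(1, 2))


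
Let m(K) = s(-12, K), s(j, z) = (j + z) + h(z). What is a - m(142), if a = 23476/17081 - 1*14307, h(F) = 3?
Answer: -246626164/17081 ≈ -14439.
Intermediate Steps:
s(j, z) = 3 + j + z (s(j, z) = (j + z) + 3 = 3 + j + z)
m(K) = -9 + K (m(K) = 3 - 12 + K = -9 + K)
a = -244354391/17081 (a = 23476*(1/17081) - 14307 = 23476/17081 - 14307 = -244354391/17081 ≈ -14306.)
a - m(142) = -244354391/17081 - (-9 + 142) = -244354391/17081 - 1*133 = -244354391/17081 - 133 = -246626164/17081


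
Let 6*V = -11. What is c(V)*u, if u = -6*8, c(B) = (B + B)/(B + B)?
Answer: -48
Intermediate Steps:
V = -11/6 (V = (⅙)*(-11) = -11/6 ≈ -1.8333)
c(B) = 1 (c(B) = (2*B)/((2*B)) = (2*B)*(1/(2*B)) = 1)
u = -48
c(V)*u = 1*(-48) = -48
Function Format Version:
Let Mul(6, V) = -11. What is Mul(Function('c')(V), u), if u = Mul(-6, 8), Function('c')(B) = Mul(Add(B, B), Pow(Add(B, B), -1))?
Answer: -48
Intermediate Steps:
V = Rational(-11, 6) (V = Mul(Rational(1, 6), -11) = Rational(-11, 6) ≈ -1.8333)
Function('c')(B) = 1 (Function('c')(B) = Mul(Mul(2, B), Pow(Mul(2, B), -1)) = Mul(Mul(2, B), Mul(Rational(1, 2), Pow(B, -1))) = 1)
u = -48
Mul(Function('c')(V), u) = Mul(1, -48) = -48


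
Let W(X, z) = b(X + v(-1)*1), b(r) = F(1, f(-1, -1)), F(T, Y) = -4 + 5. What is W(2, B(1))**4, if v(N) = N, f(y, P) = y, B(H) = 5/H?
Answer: 1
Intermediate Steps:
F(T, Y) = 1
b(r) = 1
W(X, z) = 1
W(2, B(1))**4 = 1**4 = 1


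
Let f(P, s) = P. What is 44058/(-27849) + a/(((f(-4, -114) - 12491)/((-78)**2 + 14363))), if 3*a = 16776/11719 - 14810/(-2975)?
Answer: -1760256223826564/346621378904325 ≈ -5.0783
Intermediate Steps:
a = 44693398/20918415 (a = (16776/11719 - 14810/(-2975))/3 = (16776*(1/11719) - 14810*(-1/2975))/3 = (16776/11719 + 2962/595)/3 = (1/3)*(44693398/6972805) = 44693398/20918415 ≈ 2.1366)
44058/(-27849) + a/(((f(-4, -114) - 12491)/((-78)**2 + 14363))) = 44058/(-27849) + 44693398/(20918415*(((-4 - 12491)/((-78)**2 + 14363)))) = 44058*(-1/27849) + 44693398/(20918415*((-12495/(6084 + 14363)))) = -14686/9283 + 44693398/(20918415*((-12495/20447))) = -14686/9283 + 44693398/(20918415*((-12495*1/20447))) = -14686/9283 + 44693398/(20918415*(-1785/2921)) = -14686/9283 + (44693398/20918415)*(-2921/1785) = -14686/9283 - 130549415558/37339370775 = -1760256223826564/346621378904325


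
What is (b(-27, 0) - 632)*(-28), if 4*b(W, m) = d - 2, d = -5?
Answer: 17745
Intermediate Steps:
b(W, m) = -7/4 (b(W, m) = (-5 - 2)/4 = (1/4)*(-7) = -7/4)
(b(-27, 0) - 632)*(-28) = (-7/4 - 632)*(-28) = -2535/4*(-28) = 17745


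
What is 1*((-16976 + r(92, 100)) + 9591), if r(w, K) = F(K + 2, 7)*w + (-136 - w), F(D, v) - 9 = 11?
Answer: -5773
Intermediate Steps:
F(D, v) = 20 (F(D, v) = 9 + 11 = 20)
r(w, K) = -136 + 19*w (r(w, K) = 20*w + (-136 - w) = -136 + 19*w)
1*((-16976 + r(92, 100)) + 9591) = 1*((-16976 + (-136 + 19*92)) + 9591) = 1*((-16976 + (-136 + 1748)) + 9591) = 1*((-16976 + 1612) + 9591) = 1*(-15364 + 9591) = 1*(-5773) = -5773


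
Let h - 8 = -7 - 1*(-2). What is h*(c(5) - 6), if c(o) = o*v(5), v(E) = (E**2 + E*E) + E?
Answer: 807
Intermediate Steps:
v(E) = E + 2*E**2 (v(E) = (E**2 + E**2) + E = 2*E**2 + E = E + 2*E**2)
h = 3 (h = 8 + (-7 - 1*(-2)) = 8 + (-7 + 2) = 8 - 5 = 3)
c(o) = 55*o (c(o) = o*(5*(1 + 2*5)) = o*(5*(1 + 10)) = o*(5*11) = o*55 = 55*o)
h*(c(5) - 6) = 3*(55*5 - 6) = 3*(275 - 6) = 3*269 = 807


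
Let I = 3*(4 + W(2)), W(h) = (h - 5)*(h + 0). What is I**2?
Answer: 36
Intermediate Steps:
W(h) = h*(-5 + h) (W(h) = (-5 + h)*h = h*(-5 + h))
I = -6 (I = 3*(4 + 2*(-5 + 2)) = 3*(4 + 2*(-3)) = 3*(4 - 6) = 3*(-2) = -6)
I**2 = (-6)**2 = 36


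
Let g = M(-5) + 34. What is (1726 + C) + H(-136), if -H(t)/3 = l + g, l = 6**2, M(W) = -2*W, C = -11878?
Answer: -10392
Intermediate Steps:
l = 36
g = 44 (g = -2*(-5) + 34 = 10 + 34 = 44)
H(t) = -240 (H(t) = -3*(36 + 44) = -3*80 = -240)
(1726 + C) + H(-136) = (1726 - 11878) - 240 = -10152 - 240 = -10392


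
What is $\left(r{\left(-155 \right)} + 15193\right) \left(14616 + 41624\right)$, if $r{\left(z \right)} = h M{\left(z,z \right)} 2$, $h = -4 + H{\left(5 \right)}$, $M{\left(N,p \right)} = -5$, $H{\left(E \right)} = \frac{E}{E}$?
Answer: $856141520$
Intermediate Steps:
$H{\left(E \right)} = 1$
$h = -3$ ($h = -4 + 1 = -3$)
$r{\left(z \right)} = 30$ ($r{\left(z \right)} = \left(-3\right) \left(-5\right) 2 = 15 \cdot 2 = 30$)
$\left(r{\left(-155 \right)} + 15193\right) \left(14616 + 41624\right) = \left(30 + 15193\right) \left(14616 + 41624\right) = 15223 \cdot 56240 = 856141520$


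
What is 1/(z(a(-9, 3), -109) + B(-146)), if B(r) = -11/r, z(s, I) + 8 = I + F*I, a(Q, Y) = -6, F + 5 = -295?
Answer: 146/4757129 ≈ 3.0691e-5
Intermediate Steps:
F = -300 (F = -5 - 295 = -300)
z(s, I) = -8 - 299*I (z(s, I) = -8 + (I - 300*I) = -8 - 299*I)
1/(z(a(-9, 3), -109) + B(-146)) = 1/((-8 - 299*(-109)) - 11/(-146)) = 1/((-8 + 32591) - 11*(-1/146)) = 1/(32583 + 11/146) = 1/(4757129/146) = 146/4757129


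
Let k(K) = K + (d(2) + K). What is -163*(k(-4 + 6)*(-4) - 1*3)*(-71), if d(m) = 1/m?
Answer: -243033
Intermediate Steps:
k(K) = ½ + 2*K (k(K) = K + (1/2 + K) = K + (½ + K) = ½ + 2*K)
-163*(k(-4 + 6)*(-4) - 1*3)*(-71) = -163*((½ + 2*(-4 + 6))*(-4) - 1*3)*(-71) = -163*((½ + 2*2)*(-4) - 3)*(-71) = -163*((½ + 4)*(-4) - 3)*(-71) = -163*((9/2)*(-4) - 3)*(-71) = -163*(-18 - 3)*(-71) = -(-3423)*(-71) = -163*1491 = -243033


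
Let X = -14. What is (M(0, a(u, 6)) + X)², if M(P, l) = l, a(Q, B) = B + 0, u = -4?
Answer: 64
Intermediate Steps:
a(Q, B) = B
(M(0, a(u, 6)) + X)² = (6 - 14)² = (-8)² = 64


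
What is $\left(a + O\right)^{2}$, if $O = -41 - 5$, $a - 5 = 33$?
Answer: $64$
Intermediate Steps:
$a = 38$ ($a = 5 + 33 = 38$)
$O = -46$
$\left(a + O\right)^{2} = \left(38 - 46\right)^{2} = \left(-8\right)^{2} = 64$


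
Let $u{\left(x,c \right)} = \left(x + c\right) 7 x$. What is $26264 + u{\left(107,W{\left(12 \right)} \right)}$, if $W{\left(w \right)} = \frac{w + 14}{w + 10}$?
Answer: $\frac{1180214}{11} \approx 1.0729 \cdot 10^{5}$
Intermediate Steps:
$W{\left(w \right)} = \frac{14 + w}{10 + w}$
$u{\left(x,c \right)} = x \left(7 c + 7 x\right)$ ($u{\left(x,c \right)} = \left(c + x\right) 7 x = \left(7 c + 7 x\right) x = x \left(7 c + 7 x\right)$)
$26264 + u{\left(107,W{\left(12 \right)} \right)} = 26264 + 7 \cdot 107 \left(\frac{14 + 12}{10 + 12} + 107\right) = 26264 + 7 \cdot 107 \left(\frac{1}{22} \cdot 26 + 107\right) = 26264 + 7 \cdot 107 \left(\frac{13}{11} + 107\right) = 26264 + 7 \cdot 107 \cdot \frac{1190}{11} = 26264 + \frac{891310}{11} = \frac{1180214}{11}$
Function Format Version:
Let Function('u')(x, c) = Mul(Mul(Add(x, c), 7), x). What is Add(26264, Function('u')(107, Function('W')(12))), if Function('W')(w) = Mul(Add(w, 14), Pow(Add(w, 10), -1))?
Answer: Rational(1180214, 11) ≈ 1.0729e+5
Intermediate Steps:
Function('W')(w) = Mul(Pow(Add(10, w), -1), Add(14, w)) (Function('W')(w) = Mul(Add(14, w), Pow(Add(10, w), -1)) = Mul(Pow(Add(10, w), -1), Add(14, w)))
Function('u')(x, c) = Mul(x, Add(Mul(7, c), Mul(7, x))) (Function('u')(x, c) = Mul(Mul(Add(c, x), 7), x) = Mul(Add(Mul(7, c), Mul(7, x)), x) = Mul(x, Add(Mul(7, c), Mul(7, x))))
Add(26264, Function('u')(107, Function('W')(12))) = Add(26264, Mul(7, 107, Add(Mul(Pow(Add(10, 12), -1), Add(14, 12)), 107))) = Add(26264, Mul(7, 107, Add(Mul(Pow(22, -1), 26), 107))) = Add(26264, Mul(7, 107, Add(Mul(Rational(1, 22), 26), 107))) = Add(26264, Mul(7, 107, Add(Rational(13, 11), 107))) = Add(26264, Mul(7, 107, Rational(1190, 11))) = Add(26264, Rational(891310, 11)) = Rational(1180214, 11)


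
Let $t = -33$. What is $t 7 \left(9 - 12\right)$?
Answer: $693$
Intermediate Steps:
$t 7 \left(9 - 12\right) = \left(-33\right) 7 \left(9 - 12\right) = - 231 \left(9 - 12\right) = \left(-231\right) \left(-3\right) = 693$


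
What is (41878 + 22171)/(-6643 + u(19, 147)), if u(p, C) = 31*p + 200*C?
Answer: 64049/23346 ≈ 2.7435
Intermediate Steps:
(41878 + 22171)/(-6643 + u(19, 147)) = (41878 + 22171)/(-6643 + (31*19 + 200*147)) = 64049/(-6643 + (589 + 29400)) = 64049/(-6643 + 29989) = 64049/23346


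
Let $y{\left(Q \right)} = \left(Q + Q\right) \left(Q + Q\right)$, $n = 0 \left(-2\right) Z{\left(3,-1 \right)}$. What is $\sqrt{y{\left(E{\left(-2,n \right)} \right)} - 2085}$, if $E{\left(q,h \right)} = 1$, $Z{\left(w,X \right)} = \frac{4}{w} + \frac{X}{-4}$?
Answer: $i \sqrt{2081} \approx 45.618 i$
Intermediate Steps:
$Z{\left(w,X \right)} = \frac{4}{w} - \frac{X}{4}$ ($Z{\left(w,X \right)} = \frac{4}{w} + X \left(- \frac{1}{4}\right) = \frac{4}{w} - \frac{X}{4}$)
$n = 0$ ($n = 0 \left(-2\right) \left(\frac{4}{3} - - \frac{1}{4}\right) = 0 \left(4 \cdot \frac{1}{3} + \frac{1}{4}\right) = 0 \left(\frac{4}{3} + \frac{1}{4}\right) = 0 \cdot \frac{19}{12} = 0$)
$y{\left(Q \right)} = 4 Q^{2}$ ($y{\left(Q \right)} = 2 Q 2 Q = 4 Q^{2}$)
$\sqrt{y{\left(E{\left(-2,n \right)} \right)} - 2085} = \sqrt{4 \cdot 1^{2} - 2085} = \sqrt{4 \cdot 1 - 2085} = \sqrt{4 - 2085} = \sqrt{-2081} = i \sqrt{2081}$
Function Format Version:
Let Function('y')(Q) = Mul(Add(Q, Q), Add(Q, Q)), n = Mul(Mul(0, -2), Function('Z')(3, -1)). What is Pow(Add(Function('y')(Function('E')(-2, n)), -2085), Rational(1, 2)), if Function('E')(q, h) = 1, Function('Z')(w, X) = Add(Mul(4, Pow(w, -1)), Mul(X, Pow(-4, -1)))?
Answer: Mul(I, Pow(2081, Rational(1, 2))) ≈ Mul(45.618, I)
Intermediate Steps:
Function('Z')(w, X) = Add(Mul(4, Pow(w, -1)), Mul(Rational(-1, 4), X)) (Function('Z')(w, X) = Add(Mul(4, Pow(w, -1)), Mul(X, Rational(-1, 4))) = Add(Mul(4, Pow(w, -1)), Mul(Rational(-1, 4), X)))
n = 0 (n = Mul(Mul(0, -2), Add(Mul(4, Pow(3, -1)), Mul(Rational(-1, 4), -1))) = Mul(0, Add(Mul(4, Rational(1, 3)), Rational(1, 4))) = Mul(0, Add(Rational(4, 3), Rational(1, 4))) = Mul(0, Rational(19, 12)) = 0)
Function('y')(Q) = Mul(4, Pow(Q, 2)) (Function('y')(Q) = Mul(Mul(2, Q), Mul(2, Q)) = Mul(4, Pow(Q, 2)))
Pow(Add(Function('y')(Function('E')(-2, n)), -2085), Rational(1, 2)) = Pow(Add(Mul(4, Pow(1, 2)), -2085), Rational(1, 2)) = Pow(Add(Mul(4, 1), -2085), Rational(1, 2)) = Pow(Add(4, -2085), Rational(1, 2)) = Pow(-2081, Rational(1, 2)) = Mul(I, Pow(2081, Rational(1, 2)))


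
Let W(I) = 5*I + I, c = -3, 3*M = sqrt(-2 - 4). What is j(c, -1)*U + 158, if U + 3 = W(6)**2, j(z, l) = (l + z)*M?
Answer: 158 - 1724*I*sqrt(6) ≈ 158.0 - 4222.9*I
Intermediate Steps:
M = I*sqrt(6)/3 (M = sqrt(-2 - 4)/3 = sqrt(-6)/3 = (I*sqrt(6))/3 = I*sqrt(6)/3 ≈ 0.8165*I)
W(I) = 6*I
j(z, l) = I*sqrt(6)*(l + z)/3 (j(z, l) = (l + z)*(I*sqrt(6)/3) = I*sqrt(6)*(l + z)/3)
U = 1293 (U = -3 + (6*6)**2 = -3 + 36**2 = -3 + 1296 = 1293)
j(c, -1)*U + 158 = (I*sqrt(6)*(-1 - 3)/3)*1293 + 158 = ((1/3)*I*sqrt(6)*(-4))*1293 + 158 = -4*I*sqrt(6)/3*1293 + 158 = -1724*I*sqrt(6) + 158 = 158 - 1724*I*sqrt(6)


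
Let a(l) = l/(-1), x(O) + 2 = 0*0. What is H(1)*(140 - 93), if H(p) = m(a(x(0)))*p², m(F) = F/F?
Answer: 47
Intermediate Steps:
x(O) = -2 (x(O) = -2 + 0*0 = -2 + 0 = -2)
a(l) = -l (a(l) = l*(-1) = -l)
m(F) = 1
H(p) = p² (H(p) = 1*p² = p²)
H(1)*(140 - 93) = 1²*(140 - 93) = 1*47 = 47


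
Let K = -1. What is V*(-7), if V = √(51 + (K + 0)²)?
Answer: -14*√13 ≈ -50.478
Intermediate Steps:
V = 2*√13 (V = √(51 + (-1 + 0)²) = √(51 + (-1)²) = √(51 + 1) = √52 = 2*√13 ≈ 7.2111)
V*(-7) = (2*√13)*(-7) = -14*√13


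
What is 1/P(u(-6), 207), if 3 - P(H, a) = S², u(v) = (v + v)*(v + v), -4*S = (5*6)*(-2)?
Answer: -1/222 ≈ -0.0045045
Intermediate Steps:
S = 15 (S = -5*6*(-2)/4 = -15*(-2)/2 = -¼*(-60) = 15)
u(v) = 4*v² (u(v) = (2*v)*(2*v) = 4*v²)
P(H, a) = -222 (P(H, a) = 3 - 1*15² = 3 - 1*225 = 3 - 225 = -222)
1/P(u(-6), 207) = 1/(-222) = -1/222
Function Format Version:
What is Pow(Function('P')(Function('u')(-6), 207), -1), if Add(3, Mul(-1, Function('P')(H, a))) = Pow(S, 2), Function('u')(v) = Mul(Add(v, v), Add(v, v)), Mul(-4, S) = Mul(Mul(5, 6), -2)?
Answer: Rational(-1, 222) ≈ -0.0045045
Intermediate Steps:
S = 15 (S = Mul(Rational(-1, 4), Mul(Mul(5, 6), -2)) = Mul(Rational(-1, 4), Mul(30, -2)) = Mul(Rational(-1, 4), -60) = 15)
Function('u')(v) = Mul(4, Pow(v, 2)) (Function('u')(v) = Mul(Mul(2, v), Mul(2, v)) = Mul(4, Pow(v, 2)))
Function('P')(H, a) = -222 (Function('P')(H, a) = Add(3, Mul(-1, Pow(15, 2))) = Add(3, Mul(-1, 225)) = Add(3, -225) = -222)
Pow(Function('P')(Function('u')(-6), 207), -1) = Pow(-222, -1) = Rational(-1, 222)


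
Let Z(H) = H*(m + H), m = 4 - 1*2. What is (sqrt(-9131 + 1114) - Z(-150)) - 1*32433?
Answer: -54633 + I*sqrt(8017) ≈ -54633.0 + 89.538*I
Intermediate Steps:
m = 2 (m = 4 - 2 = 2)
Z(H) = H*(2 + H)
(sqrt(-9131 + 1114) - Z(-150)) - 1*32433 = (sqrt(-9131 + 1114) - (-150)*(2 - 150)) - 1*32433 = (sqrt(-8017) - (-150)*(-148)) - 32433 = (I*sqrt(8017) - 1*22200) - 32433 = (I*sqrt(8017) - 22200) - 32433 = (-22200 + I*sqrt(8017)) - 32433 = -54633 + I*sqrt(8017)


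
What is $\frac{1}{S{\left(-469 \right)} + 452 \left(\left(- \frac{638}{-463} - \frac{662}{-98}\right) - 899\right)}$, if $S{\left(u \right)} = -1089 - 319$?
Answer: $- \frac{22687}{9167359592} \approx -2.4748 \cdot 10^{-6}$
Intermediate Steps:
$S{\left(u \right)} = -1408$ ($S{\left(u \right)} = -1089 - 319 = -1408$)
$\frac{1}{S{\left(-469 \right)} + 452 \left(\left(- \frac{638}{-463} - \frac{662}{-98}\right) - 899\right)} = \frac{1}{-1408 + 452 \left(\left(- \frac{638}{-463} - \frac{662}{-98}\right) - 899\right)} = \frac{1}{-1408 + 452 \left(\left(\left(-638\right) \left(- \frac{1}{463}\right) - - \frac{331}{49}\right) - 899\right)} = \frac{1}{-1408 + 452 \left(\left(\frac{638}{463} + \frac{331}{49}\right) - 899\right)} = \frac{1}{-1408 + 452 \left(\frac{184515}{22687} - 899\right)} = \frac{1}{-1408 + 452 \left(- \frac{20211098}{22687}\right)} = \frac{1}{-1408 - \frac{9135416296}{22687}} = \frac{1}{- \frac{9167359592}{22687}} = - \frac{22687}{9167359592}$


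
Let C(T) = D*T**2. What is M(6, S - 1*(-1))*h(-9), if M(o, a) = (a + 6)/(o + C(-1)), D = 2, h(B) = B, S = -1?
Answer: -27/4 ≈ -6.7500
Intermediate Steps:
C(T) = 2*T**2
M(o, a) = (6 + a)/(2 + o) (M(o, a) = (a + 6)/(o + 2*(-1)**2) = (6 + a)/(o + 2*1) = (6 + a)/(o + 2) = (6 + a)/(2 + o))
M(6, S - 1*(-1))*h(-9) = ((6 + (-1 - 1*(-1)))/(2 + 6))*(-9) = ((6 + (-1 + 1))/8)*(-9) = ((6 + 0)/8)*(-9) = ((1/8)*6)*(-9) = (3/4)*(-9) = -27/4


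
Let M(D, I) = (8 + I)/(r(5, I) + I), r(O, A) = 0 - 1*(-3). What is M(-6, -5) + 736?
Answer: 1469/2 ≈ 734.50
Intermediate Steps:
r(O, A) = 3 (r(O, A) = 0 + 3 = 3)
M(D, I) = (8 + I)/(3 + I)
M(-6, -5) + 736 = (8 - 5)/(3 - 5) + 736 = 3/(-2) + 736 = -½*3 + 736 = -3/2 + 736 = 1469/2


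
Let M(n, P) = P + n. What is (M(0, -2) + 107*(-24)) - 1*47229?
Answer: -49799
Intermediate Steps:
(M(0, -2) + 107*(-24)) - 1*47229 = ((-2 + 0) + 107*(-24)) - 1*47229 = (-2 - 2568) - 47229 = -2570 - 47229 = -49799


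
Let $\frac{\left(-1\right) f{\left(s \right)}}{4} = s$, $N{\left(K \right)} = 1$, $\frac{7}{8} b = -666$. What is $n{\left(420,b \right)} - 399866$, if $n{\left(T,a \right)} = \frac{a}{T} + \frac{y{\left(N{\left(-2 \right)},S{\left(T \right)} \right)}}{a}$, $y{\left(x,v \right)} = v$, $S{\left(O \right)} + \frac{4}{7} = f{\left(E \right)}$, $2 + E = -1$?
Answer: $- \frac{32623216687}{81585} \approx -3.9987 \cdot 10^{5}$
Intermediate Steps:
$b = - \frac{5328}{7}$ ($b = \frac{8}{7} \left(-666\right) = - \frac{5328}{7} \approx -761.14$)
$E = -3$ ($E = -2 - 1 = -3$)
$f{\left(s \right)} = - 4 s$
$S{\left(O \right)} = \frac{80}{7}$ ($S{\left(O \right)} = - \frac{4}{7} - -12 = - \frac{4}{7} + 12 = \frac{80}{7}$)
$n{\left(T,a \right)} = \frac{80}{7 a} + \frac{a}{T}$ ($n{\left(T,a \right)} = \frac{a}{T} + \frac{80}{7 a} = \frac{80}{7 a} + \frac{a}{T}$)
$n{\left(420,b \right)} - 399866 = \left(\frac{80}{7 \left(- \frac{5328}{7}\right)} - \frac{5328}{7 \cdot 420}\right) - 399866 = \left(\frac{80}{7} \left(- \frac{7}{5328}\right) - \frac{444}{245}\right) - 399866 = \left(- \frac{5}{333} - \frac{444}{245}\right) - 399866 = - \frac{149077}{81585} - 399866 = - \frac{32623216687}{81585}$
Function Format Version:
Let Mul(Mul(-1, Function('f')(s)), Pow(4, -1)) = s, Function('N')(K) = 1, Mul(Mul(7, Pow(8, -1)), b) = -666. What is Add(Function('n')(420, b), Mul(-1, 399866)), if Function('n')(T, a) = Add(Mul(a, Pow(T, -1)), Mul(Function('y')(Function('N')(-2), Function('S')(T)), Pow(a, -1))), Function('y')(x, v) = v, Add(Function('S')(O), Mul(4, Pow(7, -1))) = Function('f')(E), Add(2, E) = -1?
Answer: Rational(-32623216687, 81585) ≈ -3.9987e+5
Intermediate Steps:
b = Rational(-5328, 7) (b = Mul(Rational(8, 7), -666) = Rational(-5328, 7) ≈ -761.14)
E = -3 (E = Add(-2, -1) = -3)
Function('f')(s) = Mul(-4, s)
Function('S')(O) = Rational(80, 7) (Function('S')(O) = Add(Rational(-4, 7), Mul(-4, -3)) = Add(Rational(-4, 7), 12) = Rational(80, 7))
Function('n')(T, a) = Add(Mul(Rational(80, 7), Pow(a, -1)), Mul(a, Pow(T, -1))) (Function('n')(T, a) = Add(Mul(a, Pow(T, -1)), Mul(Rational(80, 7), Pow(a, -1))) = Add(Mul(Rational(80, 7), Pow(a, -1)), Mul(a, Pow(T, -1))))
Add(Function('n')(420, b), Mul(-1, 399866)) = Add(Add(Mul(Rational(80, 7), Pow(Rational(-5328, 7), -1)), Mul(Rational(-5328, 7), Pow(420, -1))), Mul(-1, 399866)) = Add(Add(Mul(Rational(80, 7), Rational(-7, 5328)), Mul(Rational(-5328, 7), Rational(1, 420))), -399866) = Add(Add(Rational(-5, 333), Rational(-444, 245)), -399866) = Add(Rational(-149077, 81585), -399866) = Rational(-32623216687, 81585)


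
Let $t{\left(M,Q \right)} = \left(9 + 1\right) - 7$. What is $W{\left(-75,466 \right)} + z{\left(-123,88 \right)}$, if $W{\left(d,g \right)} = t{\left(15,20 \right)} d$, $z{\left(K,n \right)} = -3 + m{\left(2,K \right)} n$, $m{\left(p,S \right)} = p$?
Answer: $-52$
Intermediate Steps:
$z{\left(K,n \right)} = -3 + 2 n$
$t{\left(M,Q \right)} = 3$ ($t{\left(M,Q \right)} = 10 - 7 = 3$)
$W{\left(d,g \right)} = 3 d$
$W{\left(-75,466 \right)} + z{\left(-123,88 \right)} = 3 \left(-75\right) + \left(-3 + 2 \cdot 88\right) = -225 + \left(-3 + 176\right) = -225 + 173 = -52$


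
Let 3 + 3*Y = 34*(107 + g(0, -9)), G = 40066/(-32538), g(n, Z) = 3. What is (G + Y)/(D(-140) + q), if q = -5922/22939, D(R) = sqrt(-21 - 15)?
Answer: -53762504149/6035580210 - 3748504810559*I/18106740630 ≈ -8.9076 - 207.02*I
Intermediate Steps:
D(R) = 6*I (D(R) = sqrt(-36) = 6*I)
q = -846/3277 (q = -5922*1/22939 = -846/3277 ≈ -0.25816)
G = -20033/16269 (G = 40066*(-1/32538) = -20033/16269 ≈ -1.2314)
Y = 3737/3 (Y = -1 + (34*(107 + 3))/3 = -1 + (34*110)/3 = -1 + (1/3)*3740 = -1 + 3740/3 = 3737/3 ≈ 1245.7)
(G + Y)/(D(-140) + q) = (-20033/16269 + 3737/3)/(6*I - 846/3277) = 20245718/(16269*(-846/3277 + 6*I)) = 20245718*(10738729*(-846/3277 - 6*I)/387309960)/16269 = 3748504810559*(-846/3277 - 6*I)/108640443780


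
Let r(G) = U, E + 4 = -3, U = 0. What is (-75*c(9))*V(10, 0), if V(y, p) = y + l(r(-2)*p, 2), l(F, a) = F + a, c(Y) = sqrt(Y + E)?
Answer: -900*sqrt(2) ≈ -1272.8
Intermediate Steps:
E = -7 (E = -4 - 3 = -7)
r(G) = 0
c(Y) = sqrt(-7 + Y) (c(Y) = sqrt(Y - 7) = sqrt(-7 + Y))
V(y, p) = 2 + y (V(y, p) = y + (0*p + 2) = y + (0 + 2) = y + 2 = 2 + y)
(-75*c(9))*V(10, 0) = (-75*sqrt(-7 + 9))*(2 + 10) = -75*sqrt(2)*12 = -900*sqrt(2)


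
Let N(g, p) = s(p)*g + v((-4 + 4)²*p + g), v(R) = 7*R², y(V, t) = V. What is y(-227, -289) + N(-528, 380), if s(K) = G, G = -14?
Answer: 1958653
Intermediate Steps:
s(K) = -14
N(g, p) = -14*g + 7*g² (N(g, p) = -14*g + 7*((-4 + 4)²*p + g)² = -14*g + 7*(0²*p + g)² = -14*g + 7*(0*p + g)² = -14*g + 7*(0 + g)² = -14*g + 7*g²)
y(-227, -289) + N(-528, 380) = -227 + 7*(-528)*(-2 - 528) = -227 + 7*(-528)*(-530) = -227 + 1958880 = 1958653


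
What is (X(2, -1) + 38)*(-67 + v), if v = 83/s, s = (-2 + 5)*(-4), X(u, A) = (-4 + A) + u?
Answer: -31045/12 ≈ -2587.1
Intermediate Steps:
X(u, A) = -4 + A + u
s = -12 (s = 3*(-4) = -12)
v = -83/12 (v = 83/(-12) = 83*(-1/12) = -83/12 ≈ -6.9167)
(X(2, -1) + 38)*(-67 + v) = ((-4 - 1 + 2) + 38)*(-67 - 83/12) = (-3 + 38)*(-887/12) = 35*(-887/12) = -31045/12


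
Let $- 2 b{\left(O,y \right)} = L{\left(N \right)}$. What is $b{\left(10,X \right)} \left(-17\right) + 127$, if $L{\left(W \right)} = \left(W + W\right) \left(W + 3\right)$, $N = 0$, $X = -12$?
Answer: $127$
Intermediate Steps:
$L{\left(W \right)} = 2 W \left(3 + W\right)$
$b{\left(O,y \right)} = 0$ ($b{\left(O,y \right)} = - \frac{2 \cdot 0 \left(3 + 0\right)}{2} = - \frac{2 \cdot 0 \cdot 3}{2} = \left(- \frac{1}{2}\right) 0 = 0$)
$b{\left(10,X \right)} \left(-17\right) + 127 = 0 \left(-17\right) + 127 = 0 + 127 = 127$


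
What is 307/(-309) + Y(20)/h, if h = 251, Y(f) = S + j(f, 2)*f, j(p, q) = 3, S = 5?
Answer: -56972/77559 ≈ -0.73456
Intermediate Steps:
Y(f) = 5 + 3*f
307/(-309) + Y(20)/h = 307/(-309) + (5 + 3*20)/251 = 307*(-1/309) + (5 + 60)*(1/251) = -307/309 + 65*(1/251) = -307/309 + 65/251 = -56972/77559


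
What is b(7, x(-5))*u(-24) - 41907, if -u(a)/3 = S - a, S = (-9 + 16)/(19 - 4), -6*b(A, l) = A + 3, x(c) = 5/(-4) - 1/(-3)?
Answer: -125354/3 ≈ -41785.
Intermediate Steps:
x(c) = -11/12 (x(c) = 5*(-¼) - 1*(-⅓) = -5/4 + ⅓ = -11/12)
b(A, l) = -½ - A/6 (b(A, l) = -(A + 3)/6 = -(3 + A)/6 = -½ - A/6)
S = 7/15 ≈ 0.46667
u(a) = -7/5 + 3*a (u(a) = -3*(7/15 - a) = -7/5 + 3*a)
b(7, x(-5))*u(-24) - 41907 = (-½ - ⅙*7)*(-7/5 + 3*(-24)) - 41907 = (-½ - 7/6)*(-7/5 - 72) - 41907 = -5/3*(-367/5) - 41907 = 367/3 - 41907 = -125354/3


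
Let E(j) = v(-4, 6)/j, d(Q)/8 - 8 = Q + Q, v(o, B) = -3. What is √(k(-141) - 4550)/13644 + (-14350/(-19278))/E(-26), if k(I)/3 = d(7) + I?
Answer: 26650/4131 + I*√4445/13644 ≈ 6.4512 + 0.0048865*I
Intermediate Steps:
d(Q) = 64 + 16*Q (d(Q) = 64 + 8*(Q + Q) = 64 + 8*(2*Q) = 64 + 16*Q)
k(I) = 528 + 3*I (k(I) = 3*((64 + 16*7) + I) = 3*((64 + 112) + I) = 3*(176 + I) = 528 + 3*I)
E(j) = -3/j
√(k(-141) - 4550)/13644 + (-14350/(-19278))/E(-26) = √((528 + 3*(-141)) - 4550)/13644 + (-14350/(-19278))/((-3/(-26))) = √((528 - 423) - 4550)*(1/13644) + (-14350*(-1/19278))/((-3*(-1/26))) = √(105 - 4550)*(1/13644) + 1025/(1377*(3/26)) = √(-4445)*(1/13644) + (1025/1377)*(26/3) = (I*√4445)*(1/13644) + 26650/4131 = I*√4445/13644 + 26650/4131 = 26650/4131 + I*√4445/13644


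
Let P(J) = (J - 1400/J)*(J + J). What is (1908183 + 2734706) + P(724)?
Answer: 5688441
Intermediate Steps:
P(J) = 2*J*(J - 1400/J) (P(J) = (J - 1400/J)*(2*J) = 2*J*(J - 1400/J))
(1908183 + 2734706) + P(724) = (1908183 + 2734706) + (-2800 + 2*724**2) = 4642889 + (-2800 + 2*524176) = 4642889 + (-2800 + 1048352) = 4642889 + 1045552 = 5688441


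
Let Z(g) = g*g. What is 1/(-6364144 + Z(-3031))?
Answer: 1/2822817 ≈ 3.5426e-7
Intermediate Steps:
Z(g) = g²
1/(-6364144 + Z(-3031)) = 1/(-6364144 + (-3031)²) = 1/(-6364144 + 9186961) = 1/2822817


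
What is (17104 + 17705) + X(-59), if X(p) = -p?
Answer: 34868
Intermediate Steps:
(17104 + 17705) + X(-59) = (17104 + 17705) - 1*(-59) = 34809 + 59 = 34868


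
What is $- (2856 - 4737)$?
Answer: $1881$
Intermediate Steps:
$- (2856 - 4737) = \left(-1\right) \left(-1881\right) = 1881$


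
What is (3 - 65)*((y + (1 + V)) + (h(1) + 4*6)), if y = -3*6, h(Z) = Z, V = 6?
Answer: -868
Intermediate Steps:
y = -18
(3 - 65)*((y + (1 + V)) + (h(1) + 4*6)) = (3 - 65)*((-18 + (1 + 6)) + (1 + 4*6)) = -62*((-18 + 7) + (1 + 24)) = -62*(-11 + 25) = -62*14 = -868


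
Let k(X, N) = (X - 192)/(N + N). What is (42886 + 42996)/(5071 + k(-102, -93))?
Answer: 1331171/78625 ≈ 16.931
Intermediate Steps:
k(X, N) = (-192 + X)/(2*N) (k(X, N) = (-192 + X)/((2*N)) = (-192 + X)*(1/(2*N)) = (-192 + X)/(2*N))
(42886 + 42996)/(5071 + k(-102, -93)) = (42886 + 42996)/(5071 + (1/2)*(-192 - 102)/(-93)) = 85882/(5071 + (1/2)*(-1/93)*(-294)) = 85882/(5071 + 49/31) = 85882/(157250/31) = 85882*(31/157250) = 1331171/78625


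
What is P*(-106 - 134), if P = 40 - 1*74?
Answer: 8160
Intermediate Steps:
P = -34 (P = 40 - 74 = -34)
P*(-106 - 134) = -34*(-106 - 134) = -34*(-240) = 8160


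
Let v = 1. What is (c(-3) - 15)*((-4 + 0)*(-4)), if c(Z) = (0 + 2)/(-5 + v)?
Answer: -248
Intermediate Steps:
c(Z) = -½ (c(Z) = (0 + 2)/(-5 + 1) = 2/(-4) = 2*(-¼) = -½)
(c(-3) - 15)*((-4 + 0)*(-4)) = (-½ - 15)*((-4 + 0)*(-4)) = -(-62)*(-4) = -31/2*16 = -248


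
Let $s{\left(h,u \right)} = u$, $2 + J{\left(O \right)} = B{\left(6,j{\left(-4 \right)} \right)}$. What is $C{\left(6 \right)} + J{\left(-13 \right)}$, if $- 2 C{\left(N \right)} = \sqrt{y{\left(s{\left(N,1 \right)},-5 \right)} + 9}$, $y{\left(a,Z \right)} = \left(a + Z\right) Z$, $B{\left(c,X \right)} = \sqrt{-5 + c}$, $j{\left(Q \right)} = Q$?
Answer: $-1 - \frac{\sqrt{29}}{2} \approx -3.6926$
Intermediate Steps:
$J{\left(O \right)} = -1$ ($J{\left(O \right)} = -2 + \sqrt{-5 + 6} = -2 + \sqrt{1} = -2 + 1 = -1$)
$y{\left(a,Z \right)} = Z \left(Z + a\right)$ ($y{\left(a,Z \right)} = \left(Z + a\right) Z = Z \left(Z + a\right)$)
$C{\left(N \right)} = - \frac{\sqrt{29}}{2}$ ($C{\left(N \right)} = - \frac{\sqrt{- 5 \left(-5 + 1\right) + 9}}{2} = - \frac{\sqrt{\left(-5\right) \left(-4\right) + 9}}{2} = - \frac{\sqrt{20 + 9}}{2} = - \frac{\sqrt{29}}{2}$)
$C{\left(6 \right)} + J{\left(-13 \right)} = - \frac{\sqrt{29}}{2} - 1 = -1 - \frac{\sqrt{29}}{2}$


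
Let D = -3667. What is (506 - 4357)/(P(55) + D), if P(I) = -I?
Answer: 3851/3722 ≈ 1.0347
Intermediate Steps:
(506 - 4357)/(P(55) + D) = (506 - 4357)/(-1*55 - 3667) = -3851/(-55 - 3667) = -3851/(-3722) = -3851*(-1/3722) = 3851/3722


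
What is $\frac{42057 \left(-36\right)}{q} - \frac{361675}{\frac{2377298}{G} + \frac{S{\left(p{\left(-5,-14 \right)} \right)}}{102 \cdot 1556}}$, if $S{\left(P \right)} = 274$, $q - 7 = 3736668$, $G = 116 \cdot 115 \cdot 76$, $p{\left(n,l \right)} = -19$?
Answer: $- \frac{13591398991334040784092}{88181679434882675} \approx -1.5413 \cdot 10^{5}$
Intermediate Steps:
$G = 1013840$ ($G = 13340 \cdot 76 = 1013840$)
$q = 3736675$ ($q = 7 + 3736668 = 3736675$)
$\frac{42057 \left(-36\right)}{q} - \frac{361675}{\frac{2377298}{G} + \frac{S{\left(p{\left(-5,-14 \right)} \right)}}{102 \cdot 1556}} = \frac{42057 \left(-36\right)}{3736675} - \frac{361675}{\frac{2377298}{1013840} + \frac{274}{102 \cdot 1556}} = \left(-1514052\right) \frac{1}{3736675} - \frac{361675}{2377298 \cdot \frac{1}{1013840} + \frac{274}{158712}} = - \frac{1514052}{3736675} - \frac{361675}{\frac{1188649}{506920} + 274 \cdot \frac{1}{158712}} = - \frac{1514052}{3736675} - \frac{361675}{\frac{1188649}{506920} + \frac{137}{79356}} = - \frac{1514052}{3736675} - \frac{361675}{\frac{23598969521}{10056785880}} = - \frac{1514052}{3736675} - \frac{3637288033149000}{23598969521} = - \frac{13591398991334040784092}{88181679434882675}$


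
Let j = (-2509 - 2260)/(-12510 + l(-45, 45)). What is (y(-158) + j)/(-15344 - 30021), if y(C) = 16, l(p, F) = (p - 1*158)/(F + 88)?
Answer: -778823/2156824487 ≈ -0.00036110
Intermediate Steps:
l(p, F) = (-158 + p)/(88 + F) (l(p, F) = (p - 158)/(88 + F) = (-158 + p)/(88 + F))
j = 90611/237719 (j = (-2509 - 2260)/(-12510 + (-158 - 45)/(88 + 45)) = -4769/(-12510 - 203/133) = -4769/(-12510 + (1/133)*(-203)) = -4769/(-12510 - 29/19) = -4769/(-237719/19) = -4769*(-19/237719) = 90611/237719 ≈ 0.38117)
(y(-158) + j)/(-15344 - 30021) = (16 + 90611/237719)/(-15344 - 30021) = (3894115/237719)/(-45365) = (3894115/237719)*(-1/45365) = -778823/2156824487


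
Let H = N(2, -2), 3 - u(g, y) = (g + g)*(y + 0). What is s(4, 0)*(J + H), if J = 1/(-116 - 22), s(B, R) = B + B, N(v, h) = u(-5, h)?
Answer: -9388/69 ≈ -136.06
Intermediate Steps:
u(g, y) = 3 - 2*g*y (u(g, y) = 3 - (g + g)*(y + 0) = 3 - 2*g*y)
N(v, h) = 3 + 10*h (N(v, h) = 3 - 2*(-5)*h = 3 + 10*h)
s(B, R) = 2*B
J = -1/138 (J = 1/(-138) = -1/138 ≈ -0.0072464)
H = -17 (H = 3 + 10*(-2) = 3 - 20 = -17)
s(4, 0)*(J + H) = (2*4)*(-1/138 - 17) = 8*(-2347/138) = -9388/69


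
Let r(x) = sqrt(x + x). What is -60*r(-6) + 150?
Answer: 150 - 120*I*sqrt(3) ≈ 150.0 - 207.85*I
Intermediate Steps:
r(x) = sqrt(2)*sqrt(x) (r(x) = sqrt(2*x) = sqrt(2)*sqrt(x))
-60*r(-6) + 150 = -60*sqrt(2)*sqrt(-6) + 150 = -60*sqrt(2)*I*sqrt(6) + 150 = -120*I*sqrt(3) + 150 = 150 - 120*I*sqrt(3)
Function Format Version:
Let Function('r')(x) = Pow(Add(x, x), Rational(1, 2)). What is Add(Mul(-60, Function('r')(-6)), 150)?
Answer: Add(150, Mul(-120, I, Pow(3, Rational(1, 2)))) ≈ Add(150.00, Mul(-207.85, I))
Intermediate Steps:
Function('r')(x) = Mul(Pow(2, Rational(1, 2)), Pow(x, Rational(1, 2))) (Function('r')(x) = Pow(Mul(2, x), Rational(1, 2)) = Mul(Pow(2, Rational(1, 2)), Pow(x, Rational(1, 2))))
Add(Mul(-60, Function('r')(-6)), 150) = Add(Mul(-60, Mul(Pow(2, Rational(1, 2)), Pow(-6, Rational(1, 2)))), 150) = Add(Mul(-60, Mul(Pow(2, Rational(1, 2)), Mul(I, Pow(6, Rational(1, 2))))), 150) = Add(Mul(-60, Mul(2, I, Pow(3, Rational(1, 2)))), 150) = Add(Mul(-120, I, Pow(3, Rational(1, 2))), 150) = Add(150, Mul(-120, I, Pow(3, Rational(1, 2))))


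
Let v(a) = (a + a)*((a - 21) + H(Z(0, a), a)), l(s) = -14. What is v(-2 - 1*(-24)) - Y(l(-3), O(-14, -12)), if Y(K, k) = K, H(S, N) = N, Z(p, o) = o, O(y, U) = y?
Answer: 1026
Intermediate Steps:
v(a) = 2*a*(-21 + 2*a) (v(a) = (a + a)*((a - 21) + a) = (2*a)*((-21 + a) + a) = (2*a)*(-21 + 2*a) = 2*a*(-21 + 2*a))
v(-2 - 1*(-24)) - Y(l(-3), O(-14, -12)) = 2*(-2 - 1*(-24))*(-21 + 2*(-2 - 1*(-24))) - 1*(-14) = 2*(-2 + 24)*(-21 + 2*(-2 + 24)) + 14 = 2*22*(-21 + 2*22) + 14 = 2*22*(-21 + 44) + 14 = 2*22*23 + 14 = 1012 + 14 = 1026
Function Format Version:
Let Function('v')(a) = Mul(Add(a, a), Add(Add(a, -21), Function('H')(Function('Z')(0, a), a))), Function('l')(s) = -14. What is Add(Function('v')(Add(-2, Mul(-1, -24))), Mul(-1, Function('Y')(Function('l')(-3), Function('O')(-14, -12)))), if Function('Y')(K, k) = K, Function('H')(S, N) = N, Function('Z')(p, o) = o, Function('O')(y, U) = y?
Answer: 1026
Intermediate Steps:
Function('v')(a) = Mul(2, a, Add(-21, Mul(2, a))) (Function('v')(a) = Mul(Add(a, a), Add(Add(a, -21), a)) = Mul(Mul(2, a), Add(Add(-21, a), a)) = Mul(Mul(2, a), Add(-21, Mul(2, a))) = Mul(2, a, Add(-21, Mul(2, a))))
Add(Function('v')(Add(-2, Mul(-1, -24))), Mul(-1, Function('Y')(Function('l')(-3), Function('O')(-14, -12)))) = Add(Mul(2, Add(-2, Mul(-1, -24)), Add(-21, Mul(2, Add(-2, Mul(-1, -24))))), Mul(-1, -14)) = Add(Mul(2, Add(-2, 24), Add(-21, Mul(2, Add(-2, 24)))), 14) = Add(Mul(2, 22, Add(-21, Mul(2, 22))), 14) = Add(Mul(2, 22, Add(-21, 44)), 14) = Add(Mul(2, 22, 23), 14) = Add(1012, 14) = 1026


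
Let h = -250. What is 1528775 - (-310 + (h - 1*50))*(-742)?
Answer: 1076155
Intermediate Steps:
1528775 - (-310 + (h - 1*50))*(-742) = 1528775 - (-310 + (-250 - 1*50))*(-742) = 1528775 - (-310 + (-250 - 50))*(-742) = 1528775 - (-310 - 300)*(-742) = 1528775 - (-610)*(-742) = 1528775 - 1*452620 = 1528775 - 452620 = 1076155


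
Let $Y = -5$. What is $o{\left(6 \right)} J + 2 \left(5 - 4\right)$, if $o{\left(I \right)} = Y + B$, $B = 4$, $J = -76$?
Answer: $78$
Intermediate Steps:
$o{\left(I \right)} = -1$ ($o{\left(I \right)} = -5 + 4 = -1$)
$o{\left(6 \right)} J + 2 \left(5 - 4\right) = \left(-1\right) \left(-76\right) + 2 \left(5 - 4\right) = 76 + 2 \cdot 1 = 76 + 2 = 78$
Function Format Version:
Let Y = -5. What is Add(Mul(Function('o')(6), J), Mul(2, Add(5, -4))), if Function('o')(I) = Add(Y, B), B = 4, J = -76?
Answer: 78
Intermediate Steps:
Function('o')(I) = -1 (Function('o')(I) = Add(-5, 4) = -1)
Add(Mul(Function('o')(6), J), Mul(2, Add(5, -4))) = Add(Mul(-1, -76), Mul(2, Add(5, -4))) = Add(76, Mul(2, 1)) = Add(76, 2) = 78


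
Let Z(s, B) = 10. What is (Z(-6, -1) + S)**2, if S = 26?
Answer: 1296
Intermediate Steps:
(Z(-6, -1) + S)**2 = (10 + 26)**2 = 36**2 = 1296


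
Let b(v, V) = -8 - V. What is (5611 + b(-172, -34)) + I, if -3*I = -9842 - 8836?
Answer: 11863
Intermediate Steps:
I = 6226 (I = -(-9842 - 8836)/3 = -⅓*(-18678) = 6226)
(5611 + b(-172, -34)) + I = (5611 + (-8 - 1*(-34))) + 6226 = (5611 + (-8 + 34)) + 6226 = (5611 + 26) + 6226 = 5637 + 6226 = 11863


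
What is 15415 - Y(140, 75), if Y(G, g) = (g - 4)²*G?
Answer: -690325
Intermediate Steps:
Y(G, g) = G*(-4 + g)² (Y(G, g) = (-4 + g)²*G = G*(-4 + g)²)
15415 - Y(140, 75) = 15415 - 140*(-4 + 75)² = 15415 - 140*71² = 15415 - 140*5041 = 15415 - 1*705740 = 15415 - 705740 = -690325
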